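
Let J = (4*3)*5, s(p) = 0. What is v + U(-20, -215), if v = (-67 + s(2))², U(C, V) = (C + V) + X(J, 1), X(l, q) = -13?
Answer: 4241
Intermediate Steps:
J = 60 (J = 12*5 = 60)
U(C, V) = -13 + C + V (U(C, V) = (C + V) - 13 = -13 + C + V)
v = 4489 (v = (-67 + 0)² = (-67)² = 4489)
v + U(-20, -215) = 4489 + (-13 - 20 - 215) = 4489 - 248 = 4241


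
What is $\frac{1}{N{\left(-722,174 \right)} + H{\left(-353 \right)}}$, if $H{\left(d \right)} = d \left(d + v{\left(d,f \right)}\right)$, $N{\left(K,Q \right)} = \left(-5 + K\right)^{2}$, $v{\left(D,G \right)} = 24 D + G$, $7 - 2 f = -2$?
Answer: $\frac{2}{7284331} \approx 2.7456 \cdot 10^{-7}$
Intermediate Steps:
$f = \frac{9}{2}$ ($f = \frac{7}{2} - -1 = \frac{7}{2} + 1 = \frac{9}{2} \approx 4.5$)
$v{\left(D,G \right)} = G + 24 D$
$H{\left(d \right)} = d \left(\frac{9}{2} + 25 d\right)$ ($H{\left(d \right)} = d \left(d + \left(\frac{9}{2} + 24 d\right)\right) = d \left(\frac{9}{2} + 25 d\right)$)
$\frac{1}{N{\left(-722,174 \right)} + H{\left(-353 \right)}} = \frac{1}{\left(-5 - 722\right)^{2} + \frac{1}{2} \left(-353\right) \left(9 + 50 \left(-353\right)\right)} = \frac{1}{\left(-727\right)^{2} + \frac{1}{2} \left(-353\right) \left(9 - 17650\right)} = \frac{1}{528529 + \frac{1}{2} \left(-353\right) \left(-17641\right)} = \frac{1}{528529 + \frac{6227273}{2}} = \frac{1}{\frac{7284331}{2}} = \frac{2}{7284331}$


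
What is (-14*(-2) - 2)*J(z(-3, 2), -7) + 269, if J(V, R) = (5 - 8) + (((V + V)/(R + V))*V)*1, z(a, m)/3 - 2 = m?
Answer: 8443/5 ≈ 1688.6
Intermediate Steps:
z(a, m) = 6 + 3*m
J(V, R) = -3 + 2*V**2/(R + V) (J(V, R) = -3 + (((2*V)/(R + V))*V)*1 = -3 + ((2*V/(R + V))*V)*1 = -3 + (2*V**2/(R + V))*1 = -3 + 2*V**2/(R + V))
(-14*(-2) - 2)*J(z(-3, 2), -7) + 269 = (-14*(-2) - 2)*((-3*(-7) - 3*(6 + 3*2) + 2*(6 + 3*2)**2)/(-7 + (6 + 3*2))) + 269 = (28 - 2)*((21 - 3*(6 + 6) + 2*(6 + 6)**2)/(-7 + (6 + 6))) + 269 = 26*((21 - 3*12 + 2*12**2)/(-7 + 12)) + 269 = 26*((21 - 36 + 2*144)/5) + 269 = 26*((21 - 36 + 288)/5) + 269 = 26*((1/5)*273) + 269 = 26*(273/5) + 269 = 7098/5 + 269 = 8443/5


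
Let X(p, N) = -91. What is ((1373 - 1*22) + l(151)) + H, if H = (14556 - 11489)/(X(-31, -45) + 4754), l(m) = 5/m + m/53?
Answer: 50548705098/37317989 ≈ 1354.5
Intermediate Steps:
l(m) = 5/m + m/53 (l(m) = 5/m + m*(1/53) = 5/m + m/53)
H = 3067/4663 (H = (14556 - 11489)/(-91 + 4754) = 3067/4663 ≈ 0.65773)
((1373 - 1*22) + l(151)) + H = ((1373 - 1*22) + (5/151 + (1/53)*151)) + 3067/4663 = ((1373 - 22) + (5*(1/151) + 151/53)) + 3067/4663 = (1351 + (5/151 + 151/53)) + 3067/4663 = (1351 + 23066/8003) + 3067/4663 = 10835119/8003 + 3067/4663 = 50548705098/37317989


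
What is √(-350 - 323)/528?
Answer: I*√673/528 ≈ 0.049133*I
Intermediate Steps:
√(-350 - 323)/528 = √(-673)*(1/528) = (I*√673)*(1/528) = I*√673/528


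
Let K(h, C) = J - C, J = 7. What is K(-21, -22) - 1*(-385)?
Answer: 414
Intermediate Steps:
K(h, C) = 7 - C
K(-21, -22) - 1*(-385) = (7 - 1*(-22)) - 1*(-385) = (7 + 22) + 385 = 29 + 385 = 414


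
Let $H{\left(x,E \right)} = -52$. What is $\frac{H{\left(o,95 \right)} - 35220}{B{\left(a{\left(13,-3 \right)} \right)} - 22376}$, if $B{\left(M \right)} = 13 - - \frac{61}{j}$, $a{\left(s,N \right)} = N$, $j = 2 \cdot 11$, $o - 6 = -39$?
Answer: $\frac{775984}{491925} \approx 1.5774$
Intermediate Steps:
$o = -33$ ($o = 6 - 39 = -33$)
$j = 22$
$B{\left(M \right)} = \frac{347}{22}$ ($B{\left(M \right)} = 13 - - \frac{61}{22} = 13 + \frac{61}{22} = \frac{347}{22}$)
$\frac{H{\left(o,95 \right)} - 35220}{B{\left(a{\left(13,-3 \right)} \right)} - 22376} = \frac{-52 - 35220}{\frac{347}{22} - 22376} = - \frac{35272}{- \frac{491925}{22}} = \left(-35272\right) \left(- \frac{22}{491925}\right) = \frac{775984}{491925}$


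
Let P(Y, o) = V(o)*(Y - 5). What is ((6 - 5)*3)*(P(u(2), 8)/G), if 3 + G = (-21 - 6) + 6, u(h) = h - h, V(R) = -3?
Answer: -15/8 ≈ -1.8750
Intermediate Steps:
u(h) = 0
G = -24 (G = -3 + ((-21 - 6) + 6) = -3 + (-27 + 6) = -3 - 21 = -24)
P(Y, o) = 15 - 3*Y (P(Y, o) = -3*(Y - 5) = -3*(-5 + Y) = 15 - 3*Y)
((6 - 5)*3)*(P(u(2), 8)/G) = ((6 - 5)*3)*((15 - 3*0)/(-24)) = (1*3)*((15 + 0)*(-1/24)) = 3*(15*(-1/24)) = 3*(-5/8) = -15/8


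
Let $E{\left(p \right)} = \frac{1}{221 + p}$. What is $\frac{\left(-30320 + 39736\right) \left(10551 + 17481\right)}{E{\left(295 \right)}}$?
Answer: $136197844992$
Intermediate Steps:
$\frac{\left(-30320 + 39736\right) \left(10551 + 17481\right)}{E{\left(295 \right)}} = \frac{\left(-30320 + 39736\right) \left(10551 + 17481\right)}{\frac{1}{221 + 295}} = \frac{9416 \cdot 28032}{\frac{1}{516}} = 263949312 \frac{1}{\frac{1}{516}} = 263949312 \cdot 516 = 136197844992$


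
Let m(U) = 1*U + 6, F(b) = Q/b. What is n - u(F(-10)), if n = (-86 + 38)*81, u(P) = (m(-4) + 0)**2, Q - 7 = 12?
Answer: -3892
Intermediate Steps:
Q = 19 (Q = 7 + 12 = 19)
F(b) = 19/b
m(U) = 6 + U (m(U) = U + 6 = 6 + U)
u(P) = 4 (u(P) = ((6 - 4) + 0)**2 = (2 + 0)**2 = 2**2 = 4)
n = -3888 (n = -48*81 = -3888)
n - u(F(-10)) = -3888 - 1*4 = -3888 - 4 = -3892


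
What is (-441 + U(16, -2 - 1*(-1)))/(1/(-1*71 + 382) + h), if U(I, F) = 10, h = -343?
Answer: 134041/106672 ≈ 1.2566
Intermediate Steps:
(-441 + U(16, -2 - 1*(-1)))/(1/(-1*71 + 382) + h) = (-441 + 10)/(1/(-1*71 + 382) - 343) = -431/(1/(-71 + 382) - 343) = -431/(1/311 - 343) = -431/(-106672/311) = -431*(-311/106672) = 134041/106672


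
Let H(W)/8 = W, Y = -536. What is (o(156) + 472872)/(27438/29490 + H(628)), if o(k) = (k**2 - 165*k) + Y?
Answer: 330661540/3528219 ≈ 93.719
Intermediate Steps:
H(W) = 8*W
o(k) = -536 + k**2 - 165*k (o(k) = (k**2 - 165*k) - 536 = -536 + k**2 - 165*k)
(o(156) + 472872)/(27438/29490 + H(628)) = ((-536 + 156**2 - 165*156) + 472872)/(27438/29490 + 8*628) = ((-536 + 24336 - 25740) + 472872)/(27438*(1/29490) + 5024) = (-1940 + 472872)/(4573/4915 + 5024) = 470932/(24697533/4915) = 470932*(4915/24697533) = 330661540/3528219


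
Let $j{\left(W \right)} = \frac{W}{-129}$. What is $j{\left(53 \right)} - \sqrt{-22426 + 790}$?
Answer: $- \frac{53}{129} - 6 i \sqrt{601} \approx -0.41085 - 147.09 i$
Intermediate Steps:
$j{\left(W \right)} = - \frac{W}{129}$ ($j{\left(W \right)} = W \left(- \frac{1}{129}\right) = - \frac{W}{129}$)
$j{\left(53 \right)} - \sqrt{-22426 + 790} = \left(- \frac{1}{129}\right) 53 - \sqrt{-22426 + 790} = - \frac{53}{129} - \sqrt{-21636} = - \frac{53}{129} - 6 i \sqrt{601}$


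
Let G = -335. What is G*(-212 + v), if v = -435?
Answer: 216745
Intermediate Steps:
G*(-212 + v) = -335*(-212 - 435) = -335*(-647) = 216745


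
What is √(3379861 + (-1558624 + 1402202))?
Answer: √3223439 ≈ 1795.4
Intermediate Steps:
√(3379861 + (-1558624 + 1402202)) = √(3379861 - 156422) = √3223439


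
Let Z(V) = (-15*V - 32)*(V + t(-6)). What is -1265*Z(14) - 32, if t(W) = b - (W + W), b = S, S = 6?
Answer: 9796128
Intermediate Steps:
b = 6
t(W) = 6 - 2*W (t(W) = 6 - (W + W) = 6 - 2*W)
Z(V) = (-32 - 15*V)*(18 + V) (Z(V) = (-15*V - 32)*(V + (6 - 2*(-6))) = (-32 - 15*V)*(V + (6 + 12)) = (-32 - 15*V)*(V + 18) = (-32 - 15*V)*(18 + V))
-1265*Z(14) - 32 = -1265*(-576 - 302*14 - 15*14²) - 32 = -1265*(-576 - 4228 - 15*196) - 32 = -1265*(-576 - 4228 - 2940) - 32 = -1265*(-7744) - 32 = 9796160 - 32 = 9796128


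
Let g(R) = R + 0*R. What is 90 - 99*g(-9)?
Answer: 981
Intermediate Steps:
g(R) = R (g(R) = R + 0 = R)
90 - 99*g(-9) = 90 - 99*(-9) = 90 + 891 = 981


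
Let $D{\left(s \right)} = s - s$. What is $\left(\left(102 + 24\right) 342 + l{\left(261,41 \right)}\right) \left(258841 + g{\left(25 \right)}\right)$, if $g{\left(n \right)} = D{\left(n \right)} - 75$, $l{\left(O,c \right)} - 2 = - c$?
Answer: $11140652598$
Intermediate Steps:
$l{\left(O,c \right)} = 2 - c$
$D{\left(s \right)} = 0$
$g{\left(n \right)} = -75$ ($g{\left(n \right)} = 0 - 75 = -75$)
$\left(\left(102 + 24\right) 342 + l{\left(261,41 \right)}\right) \left(258841 + g{\left(25 \right)}\right) = \left(\left(102 + 24\right) 342 + \left(2 - 41\right)\right) \left(258841 - 75\right) = \left(126 \cdot 342 + \left(2 - 41\right)\right) 258766 = \left(43092 - 39\right) 258766 = 43053 \cdot 258766 = 11140652598$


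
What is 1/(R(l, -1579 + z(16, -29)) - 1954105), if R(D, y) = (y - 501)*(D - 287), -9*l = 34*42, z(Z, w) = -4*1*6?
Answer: -3/3049267 ≈ -9.8384e-7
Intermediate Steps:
z(Z, w) = -24 (z(Z, w) = -4*6 = -24)
l = -476/3 (l = -34*42/9 = -⅑*1428 = -476/3 ≈ -158.67)
R(D, y) = (-501 + y)*(-287 + D)
1/(R(l, -1579 + z(16, -29)) - 1954105) = 1/((143787 - 501*(-476/3) - 287*(-1579 - 24) - 476*(-1579 - 24)/3) - 1954105) = 1/((143787 + 79492 - 287*(-1603) - 476/3*(-1603)) - 1954105) = 1/((143787 + 79492 + 460061 + 763028/3) - 1954105) = 1/(2813048/3 - 1954105) = 1/(-3049267/3) = -3/3049267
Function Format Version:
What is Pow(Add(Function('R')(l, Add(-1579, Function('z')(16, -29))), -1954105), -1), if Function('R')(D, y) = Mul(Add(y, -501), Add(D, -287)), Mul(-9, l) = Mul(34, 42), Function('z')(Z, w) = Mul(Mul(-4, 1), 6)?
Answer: Rational(-3, 3049267) ≈ -9.8384e-7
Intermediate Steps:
Function('z')(Z, w) = -24 (Function('z')(Z, w) = Mul(-4, 6) = -24)
l = Rational(-476, 3) (l = Mul(Rational(-1, 9), Mul(34, 42)) = Mul(Rational(-1, 9), 1428) = Rational(-476, 3) ≈ -158.67)
Function('R')(D, y) = Mul(Add(-501, y), Add(-287, D))
Pow(Add(Function('R')(l, Add(-1579, Function('z')(16, -29))), -1954105), -1) = Pow(Add(Add(143787, Mul(-501, Rational(-476, 3)), Mul(-287, Add(-1579, -24)), Mul(Rational(-476, 3), Add(-1579, -24))), -1954105), -1) = Pow(Add(Add(143787, 79492, Mul(-287, -1603), Mul(Rational(-476, 3), -1603)), -1954105), -1) = Pow(Add(Add(143787, 79492, 460061, Rational(763028, 3)), -1954105), -1) = Pow(Add(Rational(2813048, 3), -1954105), -1) = Pow(Rational(-3049267, 3), -1) = Rational(-3, 3049267)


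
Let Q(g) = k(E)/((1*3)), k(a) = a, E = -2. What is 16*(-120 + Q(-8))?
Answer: -5792/3 ≈ -1930.7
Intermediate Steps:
Q(g) = -⅔ (Q(g) = -2/(1*3) = -2/3 = -2*⅓ = -⅔)
16*(-120 + Q(-8)) = 16*(-120 - ⅔) = 16*(-362/3) = -5792/3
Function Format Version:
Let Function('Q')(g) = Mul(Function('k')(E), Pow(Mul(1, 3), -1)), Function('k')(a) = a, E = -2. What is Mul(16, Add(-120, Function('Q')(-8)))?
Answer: Rational(-5792, 3) ≈ -1930.7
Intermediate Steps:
Function('Q')(g) = Rational(-2, 3) (Function('Q')(g) = Mul(-2, Pow(Mul(1, 3), -1)) = Mul(-2, Pow(3, -1)) = Mul(-2, Rational(1, 3)) = Rational(-2, 3))
Mul(16, Add(-120, Function('Q')(-8))) = Mul(16, Add(-120, Rational(-2, 3))) = Mul(16, Rational(-362, 3)) = Rational(-5792, 3)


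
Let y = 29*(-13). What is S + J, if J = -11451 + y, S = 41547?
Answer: 29719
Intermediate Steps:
y = -377
J = -11828 (J = -11451 - 377 = -11828)
S + J = 41547 - 11828 = 29719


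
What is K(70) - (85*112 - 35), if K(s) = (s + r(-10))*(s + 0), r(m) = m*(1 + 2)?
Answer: -6685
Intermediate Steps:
r(m) = 3*m (r(m) = m*3 = 3*m)
K(s) = s*(-30 + s) (K(s) = (s + 3*(-10))*(s + 0) = (s - 30)*s = (-30 + s)*s = s*(-30 + s))
K(70) - (85*112 - 35) = 70*(-30 + 70) - (85*112 - 35) = 70*40 - (9520 - 35) = 2800 - 1*9485 = 2800 - 9485 = -6685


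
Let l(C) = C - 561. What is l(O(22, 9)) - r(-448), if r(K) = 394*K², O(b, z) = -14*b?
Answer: -79078245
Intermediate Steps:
l(C) = -561 + C
l(O(22, 9)) - r(-448) = (-561 - 14*22) - 394*(-448)² = (-561 - 308) - 394*200704 = -869 - 1*79077376 = -869 - 79077376 = -79078245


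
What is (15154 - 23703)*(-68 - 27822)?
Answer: 238431610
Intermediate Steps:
(15154 - 23703)*(-68 - 27822) = -8549*(-27890) = 238431610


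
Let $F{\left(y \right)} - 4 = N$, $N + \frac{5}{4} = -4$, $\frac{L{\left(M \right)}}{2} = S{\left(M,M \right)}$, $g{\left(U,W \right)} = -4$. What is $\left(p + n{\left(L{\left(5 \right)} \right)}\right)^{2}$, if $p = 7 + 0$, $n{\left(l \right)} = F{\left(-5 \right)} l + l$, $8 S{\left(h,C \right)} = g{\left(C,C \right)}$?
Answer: $\frac{841}{16} \approx 52.563$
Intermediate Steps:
$S{\left(h,C \right)} = - \frac{1}{2}$ ($S{\left(h,C \right)} = \frac{1}{8} \left(-4\right) = - \frac{1}{2}$)
$L{\left(M \right)} = -1$ ($L{\left(M \right)} = 2 \left(- \frac{1}{2}\right) = -1$)
$N = - \frac{21}{4}$ ($N = - \frac{5}{4} - 4 = - \frac{21}{4} \approx -5.25$)
$F{\left(y \right)} = - \frac{5}{4}$ ($F{\left(y \right)} = 4 - \frac{21}{4} = - \frac{5}{4}$)
$n{\left(l \right)} = - \frac{l}{4}$ ($n{\left(l \right)} = - \frac{5 l}{4} + l = - \frac{l}{4}$)
$p = 7$
$\left(p + n{\left(L{\left(5 \right)} \right)}\right)^{2} = \left(7 - - \frac{1}{4}\right)^{2} = \left(7 + \frac{1}{4}\right)^{2} = \left(\frac{29}{4}\right)^{2} = \frac{841}{16}$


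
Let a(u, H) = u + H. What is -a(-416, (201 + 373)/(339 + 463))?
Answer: 166529/401 ≈ 415.28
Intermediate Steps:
a(u, H) = H + u
-a(-416, (201 + 373)/(339 + 463)) = -((201 + 373)/(339 + 463) - 416) = -(574/802 - 416) = -(574*(1/802) - 416) = -(287/401 - 416) = -1*(-166529/401) = 166529/401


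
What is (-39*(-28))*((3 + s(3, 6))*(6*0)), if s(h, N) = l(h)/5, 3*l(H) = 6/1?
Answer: 0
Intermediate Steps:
l(H) = 2 (l(H) = (6/1)/3 = (6*1)/3 = (⅓)*6 = 2)
s(h, N) = ⅖ (s(h, N) = 2/5 = 2*(⅕) = ⅖)
(-39*(-28))*((3 + s(3, 6))*(6*0)) = (-39*(-28))*((3 + ⅖)*(6*0)) = 1092*((17/5)*0) = 1092*0 = 0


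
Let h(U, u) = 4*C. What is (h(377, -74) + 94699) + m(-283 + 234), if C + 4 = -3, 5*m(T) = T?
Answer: 473306/5 ≈ 94661.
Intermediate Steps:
m(T) = T/5
C = -7 (C = -4 - 3 = -7)
h(U, u) = -28 (h(U, u) = 4*(-7) = -28)
(h(377, -74) + 94699) + m(-283 + 234) = (-28 + 94699) + (-283 + 234)/5 = 94671 + (1/5)*(-49) = 94671 - 49/5 = 473306/5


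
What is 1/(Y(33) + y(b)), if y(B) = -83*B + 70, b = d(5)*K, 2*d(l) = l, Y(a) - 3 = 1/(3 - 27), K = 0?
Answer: 24/1751 ≈ 0.013706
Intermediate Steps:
Y(a) = 71/24 (Y(a) = 3 + 1/(3 - 27) = 3 + 1/(-24) = 3 - 1/24 = 71/24)
d(l) = l/2
b = 0 (b = ((½)*5)*0 = (5/2)*0 = 0)
y(B) = 70 - 83*B
1/(Y(33) + y(b)) = 1/(71/24 + (70 - 83*0)) = 1/(71/24 + (70 + 0)) = 1/(71/24 + 70) = 1/(1751/24) = 24/1751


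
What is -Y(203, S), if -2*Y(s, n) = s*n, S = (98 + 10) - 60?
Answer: 4872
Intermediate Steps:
S = 48 (S = 108 - 60 = 48)
Y(s, n) = -n*s/2 (Y(s, n) = -s*n/2 = -n*s/2)
-Y(203, S) = -(-1)*48*203/2 = -1*(-4872) = 4872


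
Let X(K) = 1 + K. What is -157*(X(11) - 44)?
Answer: 5024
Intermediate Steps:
-157*(X(11) - 44) = -157*((1 + 11) - 44) = -157*(12 - 44) = -157*(-32) = 5024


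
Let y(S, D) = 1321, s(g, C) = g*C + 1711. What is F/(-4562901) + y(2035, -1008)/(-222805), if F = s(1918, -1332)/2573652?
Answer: -15512355939113767/2616470253172327860 ≈ -0.0059287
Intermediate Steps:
s(g, C) = 1711 + C*g (s(g, C) = C*g + 1711 = 1711 + C*g)
F = -2553065/2573652 (F = (1711 - 1332*1918)/2573652 = (1711 - 2554776)*(1/2573652) = -2553065*1/2573652 = -2553065/2573652 ≈ -0.99200)
F/(-4562901) + y(2035, -1008)/(-222805) = -2553065/2573652/(-4562901) + 1321/(-222805) = -2553065/2573652*(-1/4562901) + 1321*(-1/222805) = 2553065/11743319284452 - 1321/222805 = -15512355939113767/2616470253172327860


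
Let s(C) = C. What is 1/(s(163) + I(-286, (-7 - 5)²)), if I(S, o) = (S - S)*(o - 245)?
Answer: 1/163 ≈ 0.0061350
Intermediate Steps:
I(S, o) = 0 (I(S, o) = 0*(-245 + o) = 0)
1/(s(163) + I(-286, (-7 - 5)²)) = 1/(163 + 0) = 1/163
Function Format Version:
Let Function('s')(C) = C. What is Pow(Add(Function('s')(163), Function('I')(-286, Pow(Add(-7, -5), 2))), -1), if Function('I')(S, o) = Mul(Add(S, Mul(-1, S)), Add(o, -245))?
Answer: Rational(1, 163) ≈ 0.0061350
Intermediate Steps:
Function('I')(S, o) = 0 (Function('I')(S, o) = Mul(0, Add(-245, o)) = 0)
Pow(Add(Function('s')(163), Function('I')(-286, Pow(Add(-7, -5), 2))), -1) = Pow(Add(163, 0), -1) = Pow(163, -1) = Rational(1, 163)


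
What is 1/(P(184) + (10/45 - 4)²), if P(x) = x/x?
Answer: 81/1237 ≈ 0.065481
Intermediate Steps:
P(x) = 1
1/(P(184) + (10/45 - 4)²) = 1/(1 + (10/45 - 4)²) = 1/(1 + (10*(1/45) - 4)²) = 1/(1 + (2/9 - 4)²) = 1/(1 + (-34/9)²) = 1/(1 + 1156/81) = 1/(1237/81) = 81/1237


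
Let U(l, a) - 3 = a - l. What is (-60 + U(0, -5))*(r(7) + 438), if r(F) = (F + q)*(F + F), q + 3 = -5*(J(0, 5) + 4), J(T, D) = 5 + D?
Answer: 30132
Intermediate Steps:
q = -73 (q = -3 - 5*((5 + 5) + 4) = -3 - 5*(10 + 4) = -3 - 5*14 = -3 - 70 = -73)
U(l, a) = 3 + a - l (U(l, a) = 3 + (a - l) = 3 + a - l)
r(F) = 2*F*(-73 + F) (r(F) = (F - 73)*(F + F) = (-73 + F)*(2*F) = 2*F*(-73 + F))
(-60 + U(0, -5))*(r(7) + 438) = (-60 + (3 - 5 - 1*0))*(2*7*(-73 + 7) + 438) = (-60 + (3 - 5 + 0))*(2*7*(-66) + 438) = (-60 - 2)*(-924 + 438) = -62*(-486) = 30132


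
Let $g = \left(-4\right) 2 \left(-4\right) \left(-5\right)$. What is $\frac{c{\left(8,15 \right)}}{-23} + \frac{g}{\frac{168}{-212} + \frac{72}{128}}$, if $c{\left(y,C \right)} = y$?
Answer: $\frac{623816}{897} \approx 695.45$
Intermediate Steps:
$g = -160$ ($g = \left(-8\right) \left(-4\right) \left(-5\right) = 32 \left(-5\right) = -160$)
$\frac{c{\left(8,15 \right)}}{-23} + \frac{g}{\frac{168}{-212} + \frac{72}{128}} = \frac{8}{-23} - \frac{160}{\frac{168}{-212} + \frac{72}{128}} = 8 \left(- \frac{1}{23}\right) - \frac{160}{168 \left(- \frac{1}{212}\right) + 72 \cdot \frac{1}{128}} = - \frac{8}{23} - \frac{160}{- \frac{42}{53} + \frac{9}{16}} = - \frac{8}{23} - \frac{160}{- \frac{195}{848}} = - \frac{8}{23} - - \frac{27136}{39} = - \frac{8}{23} + \frac{27136}{39} = \frac{623816}{897}$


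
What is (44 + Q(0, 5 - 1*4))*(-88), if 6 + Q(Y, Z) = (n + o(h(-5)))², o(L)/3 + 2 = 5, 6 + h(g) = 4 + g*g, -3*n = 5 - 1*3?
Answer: -85096/9 ≈ -9455.1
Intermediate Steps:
n = -⅔ (n = -(5 - 1*3)/3 = -(5 - 3)/3 = -⅓*2 = -⅔ ≈ -0.66667)
h(g) = -2 + g² (h(g) = -6 + (4 + g*g) = -6 + (4 + g²) = -2 + g²)
o(L) = 9 (o(L) = -6 + 3*5 = -6 + 15 = 9)
Q(Y, Z) = 571/9 (Q(Y, Z) = -6 + (-⅔ + 9)² = -6 + (25/3)² = -6 + 625/9 = 571/9)
(44 + Q(0, 5 - 1*4))*(-88) = (44 + 571/9)*(-88) = (967/9)*(-88) = -85096/9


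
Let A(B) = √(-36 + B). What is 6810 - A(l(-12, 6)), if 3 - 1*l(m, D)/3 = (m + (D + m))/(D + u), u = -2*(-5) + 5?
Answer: 6810 - 3*I*√133/7 ≈ 6810.0 - 4.9425*I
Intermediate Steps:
u = 15 (u = 10 + 5 = 15)
l(m, D) = 9 - 3*(D + 2*m)/(15 + D) (l(m, D) = 9 - 3*(m + (D + m))/(D + 15) = 9 - 3*(D + 2*m)/(15 + D))
6810 - A(l(-12, 6)) = 6810 - √(-36 + 3*(45 - 2*(-12) + 2*6)/(15 + 6)) = 6810 - √(-36 + 3*(45 + 24 + 12)/21) = 6810 - √(-36 + 3*(1/21)*81) = 6810 - √(-36 + 81/7) = 6810 - √(-171/7) = 6810 - 3*I*√133/7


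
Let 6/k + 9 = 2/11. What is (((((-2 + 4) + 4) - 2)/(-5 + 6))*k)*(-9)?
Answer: 2376/97 ≈ 24.495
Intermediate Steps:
k = -66/97 (k = 6/(-9 + 2/11) = 6/(-97/11) = 6*(-11/97) = -66/97 ≈ -0.68041)
(((((-2 + 4) + 4) - 2)/(-5 + 6))*k)*(-9) = (((((-2 + 4) + 4) - 2)/(-5 + 6))*(-66/97))*(-9) = ((((2 + 4) - 2)/1)*(-66/97))*(-9) = (((6 - 2)*1)*(-66/97))*(-9) = ((4*1)*(-66/97))*(-9) = (4*(-66/97))*(-9) = -264/97*(-9) = 2376/97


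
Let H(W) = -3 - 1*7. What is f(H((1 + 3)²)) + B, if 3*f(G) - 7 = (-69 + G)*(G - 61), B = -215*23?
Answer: -3073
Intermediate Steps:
B = -4945
H(W) = -10 (H(W) = -3 - 7 = -10)
f(G) = 7/3 + (-69 + G)*(-61 + G)/3 (f(G) = 7/3 + ((-69 + G)*(G - 61))/3 = 7/3 + ((-69 + G)*(-61 + G))/3 = 7/3 + (-69 + G)*(-61 + G)/3)
f(H((1 + 3)²)) + B = (4216/3 - 130/3*(-10) + (⅓)*(-10)²) - 4945 = (4216/3 + 1300/3 + (⅓)*100) - 4945 = (4216/3 + 1300/3 + 100/3) - 4945 = 1872 - 4945 = -3073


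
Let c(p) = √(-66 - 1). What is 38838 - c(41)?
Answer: 38838 - I*√67 ≈ 38838.0 - 8.1853*I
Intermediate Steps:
c(p) = I*√67 (c(p) = √(-67) = I*√67)
38838 - c(41) = 38838 - I*√67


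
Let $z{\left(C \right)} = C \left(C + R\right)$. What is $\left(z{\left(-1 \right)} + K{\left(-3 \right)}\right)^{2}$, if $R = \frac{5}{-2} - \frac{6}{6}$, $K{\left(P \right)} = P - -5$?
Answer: $\frac{169}{4} \approx 42.25$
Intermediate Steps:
$K{\left(P \right)} = 5 + P$ ($K{\left(P \right)} = P + 5 = 5 + P$)
$R = - \frac{7}{2}$ ($R = 5 \left(- \frac{1}{2}\right) - 1 = - \frac{5}{2} - 1 = - \frac{7}{2} \approx -3.5$)
$z{\left(C \right)} = C \left(- \frac{7}{2} + C\right)$ ($z{\left(C \right)} = C \left(C - \frac{7}{2}\right) = C \left(- \frac{7}{2} + C\right)$)
$\left(z{\left(-1 \right)} + K{\left(-3 \right)}\right)^{2} = \left(\frac{1}{2} \left(-1\right) \left(-7 + 2 \left(-1\right)\right) + \left(5 - 3\right)\right)^{2} = \left(\frac{1}{2} \left(-1\right) \left(-7 - 2\right) + 2\right)^{2} = \left(\frac{1}{2} \left(-1\right) \left(-9\right) + 2\right)^{2} = \left(\frac{9}{2} + 2\right)^{2} = \left(\frac{13}{2}\right)^{2} = \frac{169}{4}$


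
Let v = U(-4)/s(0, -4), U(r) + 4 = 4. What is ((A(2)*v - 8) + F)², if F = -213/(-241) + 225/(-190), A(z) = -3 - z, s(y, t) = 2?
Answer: 5778280225/83868964 ≈ 68.896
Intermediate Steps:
U(r) = 0 (U(r) = -4 + 4 = 0)
v = 0 (v = 0/2 = 0*(½) = 0)
F = -2751/9158 (F = -213*(-1/241) + 225*(-1/190) = 213/241 - 45/38 = -2751/9158 ≈ -0.30039)
((A(2)*v - 8) + F)² = (((-3 - 1*2)*0 - 8) - 2751/9158)² = (((-3 - 2)*0 - 8) - 2751/9158)² = ((-5*0 - 8) - 2751/9158)² = ((0 - 8) - 2751/9158)² = (-8 - 2751/9158)² = (-76015/9158)² = 5778280225/83868964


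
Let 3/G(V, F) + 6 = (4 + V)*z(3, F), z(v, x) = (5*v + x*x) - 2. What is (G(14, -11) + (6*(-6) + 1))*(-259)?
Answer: 7269871/802 ≈ 9064.7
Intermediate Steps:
z(v, x) = -2 + x² + 5*v (z(v, x) = (5*v + x²) - 2 = (x² + 5*v) - 2 = -2 + x² + 5*v)
G(V, F) = 3/(-6 + (4 + V)*(13 + F²)) (G(V, F) = 3/(-6 + (4 + V)*(-2 + F² + 5*3)) = 3/(-6 + (4 + V)*(-2 + F² + 15)) = 3/(-6 + (4 + V)*(13 + F²)))
(G(14, -11) + (6*(-6) + 1))*(-259) = (3/(46 + 4*(-11)² + 14*(13 + (-11)²)) + (6*(-6) + 1))*(-259) = (3/(46 + 4*121 + 14*(13 + 121)) + (-36 + 1))*(-259) = (3/(46 + 484 + 14*134) - 35)*(-259) = (3/(46 + 484 + 1876) - 35)*(-259) = (3/2406 - 35)*(-259) = (3*(1/2406) - 35)*(-259) = (1/802 - 35)*(-259) = -28069/802*(-259) = 7269871/802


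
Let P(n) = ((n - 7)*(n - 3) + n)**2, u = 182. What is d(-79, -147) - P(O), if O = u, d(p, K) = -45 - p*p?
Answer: -992697335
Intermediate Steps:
d(p, K) = -45 - p**2
O = 182
P(n) = (n + (-7 + n)*(-3 + n))**2 (P(n) = ((-7 + n)*(-3 + n) + n)**2 = (n + (-7 + n)*(-3 + n))**2)
d(-79, -147) - P(O) = (-45 - 1*(-79)**2) - (21 + 182**2 - 9*182)**2 = (-45 - 1*6241) - (21 + 33124 - 1638)**2 = (-45 - 6241) - 1*31507**2 = -6286 - 1*992691049 = -6286 - 992691049 = -992697335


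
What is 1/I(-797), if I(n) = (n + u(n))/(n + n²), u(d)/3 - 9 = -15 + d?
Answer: -317206/1603 ≈ -197.88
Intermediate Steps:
u(d) = -18 + 3*d (u(d) = 27 + 3*(-15 + d) = 27 + (-45 + 3*d) = -18 + 3*d)
I(n) = (-18 + 4*n)/(n + n²) (I(n) = (n + (-18 + 3*n))/(n + n²) = (-18 + 4*n)/(n + n²))
1/I(-797) = 1/(2*(-9 + 2*(-797))/(-797*(1 - 797))) = 1/(2*(-1/797)*(-9 - 1594)/(-796)) = 1/(2*(-1/797)*(-1/796)*(-1603)) = 1/(-1603/317206) = -317206/1603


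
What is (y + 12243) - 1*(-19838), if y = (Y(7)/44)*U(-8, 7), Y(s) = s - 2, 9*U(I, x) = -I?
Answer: 3176029/99 ≈ 32081.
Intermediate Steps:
U(I, x) = -I/9 (U(I, x) = (-I)/9 = -I/9)
Y(s) = -2 + s
y = 10/99 (y = ((-2 + 7)/44)*(-1/9*(-8)) = (5*(1/44))*(8/9) = (5/44)*(8/9) = 10/99 ≈ 0.10101)
(y + 12243) - 1*(-19838) = (10/99 + 12243) - 1*(-19838) = 1212067/99 + 19838 = 3176029/99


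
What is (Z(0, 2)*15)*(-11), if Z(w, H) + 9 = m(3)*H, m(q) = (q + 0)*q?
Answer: -1485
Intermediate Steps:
m(q) = q² (m(q) = q*q = q²)
Z(w, H) = -9 + 9*H (Z(w, H) = -9 + 3²*H = -9 + 9*H)
(Z(0, 2)*15)*(-11) = ((-9 + 9*2)*15)*(-11) = ((-9 + 18)*15)*(-11) = (9*15)*(-11) = 135*(-11) = -1485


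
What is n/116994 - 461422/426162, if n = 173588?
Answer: 1666083649/4154866419 ≈ 0.40100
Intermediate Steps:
n/116994 - 461422/426162 = 173588/116994 - 461422/426162 = 173588*(1/116994) - 461422*1/426162 = 86794/58497 - 230711/213081 = 1666083649/4154866419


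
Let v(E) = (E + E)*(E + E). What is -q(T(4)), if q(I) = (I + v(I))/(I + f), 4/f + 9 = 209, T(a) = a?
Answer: -3400/201 ≈ -16.915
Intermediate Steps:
v(E) = 4*E² (v(E) = (2*E)*(2*E) = 4*E²)
f = 1/50 (f = 4/(-9 + 209) = 4/200 = 4*(1/200) = 1/50 ≈ 0.020000)
q(I) = (I + 4*I²)/(1/50 + I) (q(I) = (I + 4*I²)/(I + 1/50) = (I + 4*I²)/(1/50 + I))
-q(T(4)) = -50*4*(1 + 4*4)/(1 + 50*4) = -50*4*(1 + 16)/(1 + 200) = -50*4*17/201 = -1*3400/201 = -3400/201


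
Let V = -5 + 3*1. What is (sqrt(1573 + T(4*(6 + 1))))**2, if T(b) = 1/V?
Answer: 3145/2 ≈ 1572.5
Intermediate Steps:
V = -2 (V = -5 + 3 = -2)
T(b) = -1/2 (T(b) = 1/(-2) = -1/2)
(sqrt(1573 + T(4*(6 + 1))))**2 = (sqrt(1573 - 1/2))**2 = (sqrt(3145/2))**2 = (sqrt(6290)/2)**2 = 3145/2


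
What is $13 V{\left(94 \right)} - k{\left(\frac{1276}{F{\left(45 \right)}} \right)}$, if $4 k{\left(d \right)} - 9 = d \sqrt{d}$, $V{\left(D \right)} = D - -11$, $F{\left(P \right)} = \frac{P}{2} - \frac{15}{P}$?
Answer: $\frac{5451}{4} - \frac{3828 \sqrt{254562}}{17689} \approx 1253.6$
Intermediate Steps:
$F{\left(P \right)} = \frac{P}{2} - \frac{15}{P}$ ($F{\left(P \right)} = P \frac{1}{2} - \frac{15}{P} = \frac{P}{2} - \frac{15}{P}$)
$V{\left(D \right)} = 11 + D$ ($V{\left(D \right)} = D + 11 = 11 + D$)
$k{\left(d \right)} = \frac{9}{4} + \frac{d^{\frac{3}{2}}}{4}$ ($k{\left(d \right)} = \frac{9}{4} + \frac{d \sqrt{d}}{4} = \frac{9}{4} + \frac{d^{\frac{3}{2}}}{4}$)
$13 V{\left(94 \right)} - k{\left(\frac{1276}{F{\left(45 \right)}} \right)} = 13 \left(11 + 94\right) - \left(\frac{9}{4} + \frac{\left(\frac{1276}{\frac{1}{2} \cdot 45 - \frac{15}{45}}\right)^{\frac{3}{2}}}{4}\right) = 13 \cdot 105 - \left(\frac{9}{4} + \frac{\left(\frac{1276}{\frac{45}{2} - \frac{1}{3}}\right)^{\frac{3}{2}}}{4}\right) = 1365 - \left(\frac{9}{4} + \frac{\left(\frac{1276}{\frac{45}{2} - \frac{1}{3}}\right)^{\frac{3}{2}}}{4}\right) = 1365 - \left(\frac{9}{4} + \frac{\left(\frac{1276}{\frac{133}{6}}\right)^{\frac{3}{2}}}{4}\right) = 1365 - \left(\frac{9}{4} + \frac{\left(1276 \cdot \frac{6}{133}\right)^{\frac{3}{2}}}{4}\right) = 1365 - \left(\frac{9}{4} + \frac{\left(\frac{7656}{133}\right)^{\frac{3}{2}}}{4}\right) = 1365 - \left(\frac{9}{4} + \frac{\frac{15312}{17689} \sqrt{254562}}{4}\right) = 1365 - \left(\frac{9}{4} + \frac{3828 \sqrt{254562}}{17689}\right) = \frac{5451}{4} - \frac{3828 \sqrt{254562}}{17689}$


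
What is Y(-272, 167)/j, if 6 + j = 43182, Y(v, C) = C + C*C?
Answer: 167/257 ≈ 0.64981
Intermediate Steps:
Y(v, C) = C + C**2
j = 43176 (j = -6 + 43182 = 43176)
Y(-272, 167)/j = (167*(1 + 167))/43176 = (167*168)*(1/43176) = 28056*(1/43176) = 167/257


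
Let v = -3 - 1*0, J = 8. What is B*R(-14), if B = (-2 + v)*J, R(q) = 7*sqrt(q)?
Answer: -280*I*sqrt(14) ≈ -1047.7*I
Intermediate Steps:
v = -3 (v = -3 + 0 = -3)
B = -40 (B = (-2 - 3)*8 = -5*8 = -40)
B*R(-14) = -280*sqrt(-14) = -280*I*sqrt(14)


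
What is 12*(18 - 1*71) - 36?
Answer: -672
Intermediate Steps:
12*(18 - 1*71) - 36 = 12*(18 - 71) - 36 = 12*(-53) - 36 = -636 - 36 = -672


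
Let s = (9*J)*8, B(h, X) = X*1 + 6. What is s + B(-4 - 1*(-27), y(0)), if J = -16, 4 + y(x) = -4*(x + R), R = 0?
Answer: -1150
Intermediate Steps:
y(x) = -4 - 4*x (y(x) = -4 - 4*(x + 0) = -4 - 4*x)
B(h, X) = 6 + X (B(h, X) = X + 6 = 6 + X)
s = -1152 (s = (9*(-16))*8 = -144*8 = -1152)
s + B(-4 - 1*(-27), y(0)) = -1152 + (6 + (-4 - 4*0)) = -1152 + (6 + (-4 + 0)) = -1152 + (6 - 4) = -1152 + 2 = -1150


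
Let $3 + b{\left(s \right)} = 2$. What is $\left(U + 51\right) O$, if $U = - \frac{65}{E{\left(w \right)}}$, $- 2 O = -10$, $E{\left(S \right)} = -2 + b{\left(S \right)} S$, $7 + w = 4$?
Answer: $-70$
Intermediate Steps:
$w = -3$ ($w = -7 + 4 = -3$)
$b{\left(s \right)} = -1$ ($b{\left(s \right)} = -3 + 2 = -1$)
$E{\left(S \right)} = -2 - S$
$O = 5$ ($O = \left(- \frac{1}{2}\right) \left(-10\right) = 5$)
$U = -65$ ($U = - \frac{65}{-2 - -3} = - \frac{65}{-2 + 3} = - \frac{65}{1} = \left(-65\right) 1 = -65$)
$\left(U + 51\right) O = \left(-65 + 51\right) 5 = \left(-14\right) 5 = -70$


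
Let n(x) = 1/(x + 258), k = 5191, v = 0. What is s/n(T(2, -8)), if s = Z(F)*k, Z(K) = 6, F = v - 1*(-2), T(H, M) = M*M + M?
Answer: 9779844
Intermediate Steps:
T(H, M) = M + M² (T(H, M) = M² + M = M + M²)
F = 2 (F = 0 - 1*(-2) = 0 + 2 = 2)
n(x) = 1/(258 + x)
s = 31146 (s = 6*5191 = 31146)
s/n(T(2, -8)) = 31146/(1/(258 - 8*(1 - 8))) = 31146/(1/(258 - 8*(-7))) = 31146/(1/(258 + 56)) = 31146/(1/314) = 31146*314 = 9779844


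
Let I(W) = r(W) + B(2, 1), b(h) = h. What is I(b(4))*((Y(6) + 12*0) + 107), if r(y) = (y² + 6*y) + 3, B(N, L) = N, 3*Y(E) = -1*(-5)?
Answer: 4890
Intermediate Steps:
Y(E) = 5/3 (Y(E) = (-1*(-5))/3 = (⅓)*5 = 5/3)
r(y) = 3 + y² + 6*y
I(W) = 5 + W² + 6*W (I(W) = (3 + W² + 6*W) + 2 = 5 + W² + 6*W)
I(b(4))*((Y(6) + 12*0) + 107) = (5 + 4² + 6*4)*((5/3 + 12*0) + 107) = (5 + 16 + 24)*((5/3 + 0) + 107) = 45*(5/3 + 107) = 45*(326/3) = 4890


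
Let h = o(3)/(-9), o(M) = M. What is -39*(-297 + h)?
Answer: 11596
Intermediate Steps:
h = -⅓ (h = 3/(-9) = -⅑*3 = -⅓ ≈ -0.33333)
-39*(-297 + h) = -39*(-297 - ⅓) = -39*(-892/3) = 11596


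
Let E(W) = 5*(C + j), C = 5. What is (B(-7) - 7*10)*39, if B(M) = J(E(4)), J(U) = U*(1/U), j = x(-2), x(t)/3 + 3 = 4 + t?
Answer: -2691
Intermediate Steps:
x(t) = 3 + 3*t (x(t) = -9 + 3*(4 + t) = -9 + (12 + 3*t) = 3 + 3*t)
j = -3 (j = 3 + 3*(-2) = 3 - 6 = -3)
E(W) = 10 (E(W) = 5*(5 - 3) = 5*2 = 10)
J(U) = 1 (J(U) = U/U = 1)
B(M) = 1
(B(-7) - 7*10)*39 = (1 - 7*10)*39 = (1 - 1*70)*39 = (1 - 70)*39 = -69*39 = -2691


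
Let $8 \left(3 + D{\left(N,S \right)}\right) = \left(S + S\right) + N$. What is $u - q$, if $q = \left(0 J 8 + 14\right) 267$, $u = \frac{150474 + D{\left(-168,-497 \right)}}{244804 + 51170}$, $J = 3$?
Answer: $- \frac{4424801945}{1183896} \approx -3737.5$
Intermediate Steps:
$D{\left(N,S \right)} = -3 + \frac{S}{4} + \frac{N}{8}$ ($D{\left(N,S \right)} = -3 + \frac{\left(S + S\right) + N}{8} = -3 + \frac{2 S + N}{8} = -3 + \frac{N + 2 S}{8} = -3 + \left(\frac{S}{4} + \frac{N}{8}\right) = -3 + \frac{S}{4} + \frac{N}{8}$)
$u = \frac{601303}{1183896}$ ($u = \frac{150474 + \left(-3 + \frac{1}{4} \left(-497\right) + \frac{1}{8} \left(-168\right)\right)}{244804 + 51170} = \frac{150474 - \frac{593}{4}}{295974} = \left(150474 - \frac{593}{4}\right) \frac{1}{295974} = \frac{601303}{4} \cdot \frac{1}{295974} = \frac{601303}{1183896} \approx 0.5079$)
$q = 3738$ ($q = \left(0 \cdot 3 \cdot 8 + 14\right) 267 = \left(0 \cdot 8 + 14\right) 267 = \left(0 + 14\right) 267 = 14 \cdot 267 = 3738$)
$u - q = \frac{601303}{1183896} - 3738 = - \frac{4424801945}{1183896}$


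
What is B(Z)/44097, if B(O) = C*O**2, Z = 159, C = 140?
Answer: 1179780/14699 ≈ 80.263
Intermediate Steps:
B(O) = 140*O**2
B(Z)/44097 = (140*159**2)/44097 = (140*25281)*(1/44097) = 3539340*(1/44097) = 1179780/14699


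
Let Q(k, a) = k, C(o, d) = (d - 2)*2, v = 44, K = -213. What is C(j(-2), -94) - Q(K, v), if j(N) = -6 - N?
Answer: 21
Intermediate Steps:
C(o, d) = -4 + 2*d (C(o, d) = (-2 + d)*2 = -4 + 2*d)
C(j(-2), -94) - Q(K, v) = (-4 + 2*(-94)) - 1*(-213) = (-4 - 188) + 213 = -192 + 213 = 21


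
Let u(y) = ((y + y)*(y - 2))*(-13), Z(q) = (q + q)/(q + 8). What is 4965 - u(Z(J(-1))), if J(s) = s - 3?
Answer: 5173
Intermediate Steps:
J(s) = -3 + s
Z(q) = 2*q/(8 + q) (Z(q) = (2*q)/(8 + q) = 2*q/(8 + q))
u(y) = -26*y*(-2 + y) (u(y) = ((2*y)*(-2 + y))*(-13) = (2*y*(-2 + y))*(-13) = -26*y*(-2 + y))
4965 - u(Z(J(-1))) = 4965 - 26*2*(-3 - 1)/(8 + (-3 - 1))*(2 - 2*(-3 - 1)/(8 + (-3 - 1))) = 4965 - 26*2*(-4)/(8 - 4)*(2 - 2*(-4)/(8 - 4)) = 4965 - 26*2*(-4)/4*(2 - 2*(-4)/4) = 4965 - 26*2*(-4)*(1/4)*(2 - 2*(-4)/4) = 4965 - 26*(-2)*(2 - 1*(-2)) = 4965 - 26*(-2)*(2 + 2) = 4965 - 26*(-2)*4 = 4965 - 1*(-208) = 4965 + 208 = 5173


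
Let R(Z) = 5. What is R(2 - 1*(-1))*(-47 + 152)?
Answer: 525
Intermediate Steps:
R(2 - 1*(-1))*(-47 + 152) = 5*(-47 + 152) = 5*105 = 525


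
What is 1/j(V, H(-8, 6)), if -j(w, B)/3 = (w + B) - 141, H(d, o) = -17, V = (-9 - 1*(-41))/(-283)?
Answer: 283/134238 ≈ 0.0021082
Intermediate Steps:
V = -32/283 (V = (-9 + 41)*(-1/283) = 32*(-1/283) = -32/283 ≈ -0.11307)
j(w, B) = 423 - 3*B - 3*w (j(w, B) = -3*((w + B) - 141) = -3*((B + w) - 141) = -3*(-141 + B + w) = 423 - 3*B - 3*w)
1/j(V, H(-8, 6)) = 1/(423 - 3*(-17) - 3*(-32/283)) = 1/(423 + 51 + 96/283) = 1/(134238/283) = 283/134238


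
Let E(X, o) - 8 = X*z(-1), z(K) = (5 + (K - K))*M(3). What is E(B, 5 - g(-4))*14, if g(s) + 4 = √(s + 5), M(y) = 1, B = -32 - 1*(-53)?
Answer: 1582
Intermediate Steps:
B = 21 (B = -32 + 53 = 21)
g(s) = -4 + √(5 + s) (g(s) = -4 + √(s + 5) = -4 + √(5 + s))
z(K) = 5 (z(K) = (5 + (K - K))*1 = (5 + 0)*1 = 5*1 = 5)
E(X, o) = 8 + 5*X (E(X, o) = 8 + X*5 = 8 + 5*X)
E(B, 5 - g(-4))*14 = (8 + 5*21)*14 = (8 + 105)*14 = 113*14 = 1582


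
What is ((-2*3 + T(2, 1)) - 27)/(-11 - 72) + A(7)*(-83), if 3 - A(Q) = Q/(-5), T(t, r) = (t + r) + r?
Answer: -151413/415 ≈ -364.85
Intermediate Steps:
T(t, r) = t + 2*r (T(t, r) = (r + t) + r = t + 2*r)
A(Q) = 3 + Q/5 (A(Q) = 3 - Q/(-5) = 3 - Q*(-1)/5 = 3 - (-1)*Q/5 = 3 + Q/5)
((-2*3 + T(2, 1)) - 27)/(-11 - 72) + A(7)*(-83) = ((-2*3 + (2 + 2*1)) - 27)/(-11 - 72) + (3 + (⅕)*7)*(-83) = ((-6 + (2 + 2)) - 27)/(-83) + (3 + 7/5)*(-83) = ((-6 + 4) - 27)*(-1/83) + (22/5)*(-83) = (-2 - 27)*(-1/83) - 1826/5 = -29*(-1/83) - 1826/5 = 29/83 - 1826/5 = -151413/415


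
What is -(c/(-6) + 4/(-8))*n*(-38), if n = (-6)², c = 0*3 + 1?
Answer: -912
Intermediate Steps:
c = 1 (c = 0 + 1 = 1)
n = 36
-(c/(-6) + 4/(-8))*n*(-38) = -(1/(-6) + 4/(-8))*36*(-38) = -(1*(-⅙) + 4*(-⅛))*36*(-38) = -(-⅙ - ½)*36*(-38) = -(-⅔*36)*(-38) = -(-24)*(-38) = -1*912 = -912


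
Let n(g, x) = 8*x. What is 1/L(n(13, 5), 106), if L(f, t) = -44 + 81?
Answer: 1/37 ≈ 0.027027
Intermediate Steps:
L(f, t) = 37
1/L(n(13, 5), 106) = 1/37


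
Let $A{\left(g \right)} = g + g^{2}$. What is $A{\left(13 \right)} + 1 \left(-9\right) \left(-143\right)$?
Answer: $1469$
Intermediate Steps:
$A{\left(13 \right)} + 1 \left(-9\right) \left(-143\right) = 13 \left(1 + 13\right) + 1 \left(-9\right) \left(-143\right) = 13 \cdot 14 - -1287 = 182 + 1287 = 1469$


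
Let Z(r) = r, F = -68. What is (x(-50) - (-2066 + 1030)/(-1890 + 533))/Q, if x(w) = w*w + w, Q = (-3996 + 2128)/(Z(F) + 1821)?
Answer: -2913147671/1267438 ≈ -2298.5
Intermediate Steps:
Q = -1868/1753 (Q = (-3996 + 2128)/(-68 + 1821) = -1868/1753 ≈ -1.0656)
x(w) = w + w**2 (x(w) = w**2 + w = w + w**2)
(x(-50) - (-2066 + 1030)/(-1890 + 533))/Q = (-50*(1 - 50) - (-2066 + 1030)/(-1890 + 533))/(-1868/1753) = (-50*(-49) - (-1036)/(-1357))*(-1753/1868) = (2450 - (-1036)*(-1)/1357)*(-1753/1868) = (2450 - 1*1036/1357)*(-1753/1868) = (2450 - 1036/1357)*(-1753/1868) = (3323614/1357)*(-1753/1868) = -2913147671/1267438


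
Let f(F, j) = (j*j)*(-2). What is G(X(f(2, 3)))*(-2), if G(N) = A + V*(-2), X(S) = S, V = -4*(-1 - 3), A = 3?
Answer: 58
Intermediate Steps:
f(F, j) = -2*j² (f(F, j) = j²*(-2) = -2*j²)
V = 16 (V = -4*(-4) = 16)
G(N) = -29 (G(N) = 3 + 16*(-2) = 3 - 32 = -29)
G(X(f(2, 3)))*(-2) = -29*(-2) = 58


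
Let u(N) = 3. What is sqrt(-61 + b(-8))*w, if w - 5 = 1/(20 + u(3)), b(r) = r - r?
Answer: 116*I*sqrt(61)/23 ≈ 39.391*I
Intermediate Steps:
b(r) = 0
w = 116/23 (w = 5 + 1/(20 + 3) = 5 + 1/23 = 116/23 ≈ 5.0435)
sqrt(-61 + b(-8))*w = sqrt(-61 + 0)*(116/23) = sqrt(-61)*(116/23) = (I*sqrt(61))*(116/23) = 116*I*sqrt(61)/23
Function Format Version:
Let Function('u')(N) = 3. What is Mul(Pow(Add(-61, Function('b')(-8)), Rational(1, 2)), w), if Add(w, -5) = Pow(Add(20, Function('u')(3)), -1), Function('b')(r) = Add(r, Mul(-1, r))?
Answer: Mul(Rational(116, 23), I, Pow(61, Rational(1, 2))) ≈ Mul(39.391, I)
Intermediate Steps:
Function('b')(r) = 0
w = Rational(116, 23) (w = Add(5, Pow(Add(20, 3), -1)) = Add(5, Pow(23, -1)) = Add(5, Rational(1, 23)) = Rational(116, 23) ≈ 5.0435)
Mul(Pow(Add(-61, Function('b')(-8)), Rational(1, 2)), w) = Mul(Pow(Add(-61, 0), Rational(1, 2)), Rational(116, 23)) = Mul(Pow(-61, Rational(1, 2)), Rational(116, 23)) = Mul(Mul(I, Pow(61, Rational(1, 2))), Rational(116, 23)) = Mul(Rational(116, 23), I, Pow(61, Rational(1, 2)))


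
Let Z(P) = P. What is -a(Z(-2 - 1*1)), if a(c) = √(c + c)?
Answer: -I*√6 ≈ -2.4495*I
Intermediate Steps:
a(c) = √2*√c (a(c) = √(2*c) = √2*√c)
-a(Z(-2 - 1*1)) = -√2*√(-2 - 1*1) = -√2*√(-2 - 1) = -√2*√(-3) = -√2*I*√3 = -I*√6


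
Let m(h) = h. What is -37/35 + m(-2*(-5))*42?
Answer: 14663/35 ≈ 418.94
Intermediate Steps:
-37/35 + m(-2*(-5))*42 = -37/35 - 2*(-5)*42 = -37*1/35 + 10*42 = -37/35 + 420 = 14663/35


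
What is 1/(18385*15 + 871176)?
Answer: 1/1146951 ≈ 8.7188e-7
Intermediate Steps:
1/(18385*15 + 871176) = 1/(275775 + 871176) = 1/1146951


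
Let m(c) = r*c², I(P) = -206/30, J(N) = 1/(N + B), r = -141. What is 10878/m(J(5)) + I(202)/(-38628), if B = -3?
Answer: -8403902839/27232740 ≈ -308.60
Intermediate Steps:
J(N) = 1/(-3 + N) (J(N) = 1/(N - 3) = 1/(-3 + N))
I(P) = -103/15 (I(P) = -206*1/30 = -103/15)
m(c) = -141*c²
10878/m(J(5)) + I(202)/(-38628) = 10878/((-141/(-3 + 5)²)) - 103/15/(-38628) = 10878/((-141*(1/2)²)) - 103/15*(-1/38628) = 10878/((-141*(½)²)) + 103/579420 = 10878/((-141*¼)) + 103/579420 = 10878/(-141/4) + 103/579420 = 10878*(-4/141) + 103/579420 = -14504/47 + 103/579420 = -8403902839/27232740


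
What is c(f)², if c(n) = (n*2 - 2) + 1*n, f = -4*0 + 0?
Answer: 4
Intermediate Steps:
f = 0 (f = 0 + 0 = 0)
c(n) = -2 + 3*n (c(n) = (2*n - 2) + n = (-2 + 2*n) + n = -2 + 3*n)
c(f)² = (-2 + 3*0)² = (-2 + 0)² = (-2)² = 4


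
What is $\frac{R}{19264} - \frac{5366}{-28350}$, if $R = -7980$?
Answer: $- \frac{2193971}{9752400} \approx -0.22497$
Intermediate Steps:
$\frac{R}{19264} - \frac{5366}{-28350} = - \frac{7980}{19264} - \frac{5366}{-28350} = \left(-7980\right) \frac{1}{19264} - - \frac{2683}{14175} = - \frac{285}{688} + \frac{2683}{14175} = - \frac{2193971}{9752400}$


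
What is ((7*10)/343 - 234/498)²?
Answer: 1168561/16540489 ≈ 0.070649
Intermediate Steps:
((7*10)/343 - 234/498)² = (70*(1/343) - 234*1/498)² = (10/49 - 39/83)² = (-1081/4067)² = 1168561/16540489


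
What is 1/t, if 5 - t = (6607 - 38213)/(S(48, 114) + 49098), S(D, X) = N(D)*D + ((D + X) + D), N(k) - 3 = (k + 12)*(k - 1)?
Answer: 92406/477833 ≈ 0.19339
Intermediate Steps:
N(k) = 3 + (-1 + k)*(12 + k) (N(k) = 3 + (k + 12)*(k - 1) = 3 + (12 + k)*(-1 + k) = 3 + (-1 + k)*(12 + k))
S(D, X) = X + 2*D + D*(-9 + D² + 11*D) (S(D, X) = (-9 + D² + 11*D)*D + ((D + X) + D) = D*(-9 + D² + 11*D) + (X + 2*D) = X + 2*D + D*(-9 + D² + 11*D))
t = 477833/92406 (t = 5 - (6607 - 38213)/((114 + 48³ - 7*48 + 11*48²) + 49098) = 5 - (-31606)/((114 + 110592 - 336 + 11*2304) + 49098) = 5 - (-31606)/((114 + 110592 - 336 + 25344) + 49098) = 5 - (-31606)/(135714 + 49098) = 5 - (-31606)/184812 = 5 - 1*(-15803/92406) = 5 + 15803/92406 = 477833/92406 ≈ 5.1710)
1/t = 1/(477833/92406) = 92406/477833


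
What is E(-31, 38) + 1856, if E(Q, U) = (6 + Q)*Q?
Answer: 2631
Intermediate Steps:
E(Q, U) = Q*(6 + Q)
E(-31, 38) + 1856 = -31*(6 - 31) + 1856 = -31*(-25) + 1856 = 775 + 1856 = 2631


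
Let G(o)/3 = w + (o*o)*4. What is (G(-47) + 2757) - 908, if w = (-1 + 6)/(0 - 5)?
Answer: 28354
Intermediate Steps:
w = -1 (w = 5/(-5) = 5*(-1/5) = -1)
G(o) = -3 + 12*o**2 (G(o) = 3*(-1 + (o*o)*4) = 3*(-1 + o**2*4) = 3*(-1 + 4*o**2) = -3 + 12*o**2)
(G(-47) + 2757) - 908 = ((-3 + 12*(-47)**2) + 2757) - 908 = ((-3 + 12*2209) + 2757) - 908 = ((-3 + 26508) + 2757) - 908 = (26505 + 2757) - 908 = 29262 - 908 = 28354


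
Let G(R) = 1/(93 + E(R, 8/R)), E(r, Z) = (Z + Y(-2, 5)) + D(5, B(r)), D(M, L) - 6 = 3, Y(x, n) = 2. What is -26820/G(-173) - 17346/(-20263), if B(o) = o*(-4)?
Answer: -9773467620582/3505499 ≈ -2.7880e+6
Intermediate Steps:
B(o) = -4*o
D(M, L) = 9 (D(M, L) = 6 + 3 = 9)
E(r, Z) = 11 + Z (E(r, Z) = (Z + 2) + 9 = (2 + Z) + 9 = 11 + Z)
G(R) = 1/(104 + 8/R) (G(R) = 1/(93 + (11 + 8/R)) = 1/(104 + 8/R))
-26820/G(-173) - 17346/(-20263) = -26820/((⅛)*(-173)/(1 + 13*(-173))) - 17346/(-20263) = -26820/((⅛)*(-173)/(1 - 2249)) - 17346*(-1/20263) = -26820/((⅛)*(-173)/(-2248)) + 17346/20263 = -26820/((⅛)*(-173)*(-1/2248)) + 17346/20263 = -26820/173/17984 + 17346/20263 = -26820*17984/173 + 17346/20263 = -482330880/173 + 17346/20263 = -9773467620582/3505499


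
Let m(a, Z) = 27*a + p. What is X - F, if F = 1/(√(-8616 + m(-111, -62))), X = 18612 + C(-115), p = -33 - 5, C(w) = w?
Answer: 18497 + I*√11651/11651 ≈ 18497.0 + 0.0092644*I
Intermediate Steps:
p = -38
m(a, Z) = -38 + 27*a (m(a, Z) = 27*a - 38 = -38 + 27*a)
X = 18497 (X = 18612 - 115 = 18497)
F = -I*√11651/11651 (F = 1/(√(-8616 + (-38 + 27*(-111)))) = 1/(√(-8616 + (-38 - 2997))) = 1/(√(-8616 - 3035)) = 1/(√(-11651)) = 1/(I*√11651) = -I*√11651/11651 ≈ -0.0092644*I)
X - F = 18497 - (-1)*I*√11651/11651 = 18497 + I*√11651/11651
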